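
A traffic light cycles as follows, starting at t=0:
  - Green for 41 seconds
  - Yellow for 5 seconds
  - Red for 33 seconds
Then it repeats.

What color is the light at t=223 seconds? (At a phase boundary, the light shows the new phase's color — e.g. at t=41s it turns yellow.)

Answer: red

Derivation:
Cycle length = 41 + 5 + 33 = 79s
t = 223, phase_t = 223 mod 79 = 65
65 >= 46 → RED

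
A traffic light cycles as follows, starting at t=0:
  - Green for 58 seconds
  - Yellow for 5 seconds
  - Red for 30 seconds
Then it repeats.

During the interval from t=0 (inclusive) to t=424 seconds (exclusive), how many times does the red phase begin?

Cycle = 58+5+30 = 93s
red phase starts at t = k*93 + 63 for k=0,1,2,...
Need k*93+63 < 424 → k < 3.882
k ∈ {0, ..., 3} → 4 starts

Answer: 4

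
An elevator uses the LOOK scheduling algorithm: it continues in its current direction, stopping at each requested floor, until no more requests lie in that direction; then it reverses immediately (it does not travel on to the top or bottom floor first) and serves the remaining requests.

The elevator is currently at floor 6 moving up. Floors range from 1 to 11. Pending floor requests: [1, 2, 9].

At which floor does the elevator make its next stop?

Answer: 9

Derivation:
Current floor: 6, direction: up
Requests above: [9]
Requests below: [1, 2]
Moving up and requests lie above → nearest above is min([9]) = 9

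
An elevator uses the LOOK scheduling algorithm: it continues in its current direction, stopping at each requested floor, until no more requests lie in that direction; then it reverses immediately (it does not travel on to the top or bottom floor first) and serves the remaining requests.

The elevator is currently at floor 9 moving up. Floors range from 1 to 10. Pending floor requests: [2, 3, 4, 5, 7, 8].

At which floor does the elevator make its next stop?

Current floor: 9, direction: up
Requests above: []
Requests below: [2, 3, 4, 5, 7, 8]
Moving up but no requests above → reverse; nearest below is max([2, 3, 4, 5, 7, 8]) = 8

Answer: 8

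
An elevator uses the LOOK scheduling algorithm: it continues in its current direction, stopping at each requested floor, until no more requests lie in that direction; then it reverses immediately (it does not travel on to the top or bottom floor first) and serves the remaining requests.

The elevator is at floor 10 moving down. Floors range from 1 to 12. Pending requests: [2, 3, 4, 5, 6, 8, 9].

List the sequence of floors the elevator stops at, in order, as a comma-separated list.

Answer: 9, 8, 6, 5, 4, 3, 2

Derivation:
Current: 10, moving DOWN
Serve below first (descending): [9, 8, 6, 5, 4, 3, 2]
Then reverse, serve above (ascending): []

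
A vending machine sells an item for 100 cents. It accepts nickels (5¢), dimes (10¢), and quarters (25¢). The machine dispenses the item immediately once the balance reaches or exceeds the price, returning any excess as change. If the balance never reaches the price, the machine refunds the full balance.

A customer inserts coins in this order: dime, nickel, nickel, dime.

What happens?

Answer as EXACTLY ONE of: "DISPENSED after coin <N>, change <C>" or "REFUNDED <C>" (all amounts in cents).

Answer: REFUNDED 30

Derivation:
Price: 100¢
Coin 1 (dime, 10¢): balance = 10¢
Coin 2 (nickel, 5¢): balance = 15¢
Coin 3 (nickel, 5¢): balance = 20¢
Coin 4 (dime, 10¢): balance = 30¢
All coins inserted, balance 30¢ < price 100¢ → REFUND 30¢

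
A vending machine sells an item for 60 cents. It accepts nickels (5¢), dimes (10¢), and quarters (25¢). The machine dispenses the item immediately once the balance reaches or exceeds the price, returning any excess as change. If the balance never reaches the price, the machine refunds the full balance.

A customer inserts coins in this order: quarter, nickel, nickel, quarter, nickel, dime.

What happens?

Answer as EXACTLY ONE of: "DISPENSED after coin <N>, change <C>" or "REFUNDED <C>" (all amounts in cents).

Answer: DISPENSED after coin 4, change 0

Derivation:
Price: 60¢
Coin 1 (quarter, 25¢): balance = 25¢
Coin 2 (nickel, 5¢): balance = 30¢
Coin 3 (nickel, 5¢): balance = 35¢
Coin 4 (quarter, 25¢): balance = 60¢
  → balance >= price → DISPENSE, change = 60 - 60 = 0¢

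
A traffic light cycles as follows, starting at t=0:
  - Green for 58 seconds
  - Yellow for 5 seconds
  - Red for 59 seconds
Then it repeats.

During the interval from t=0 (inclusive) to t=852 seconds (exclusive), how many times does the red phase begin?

Answer: 7

Derivation:
Cycle = 58+5+59 = 122s
red phase starts at t = k*122 + 63 for k=0,1,2,...
Need k*122+63 < 852 → k < 6.467
k ∈ {0, ..., 6} → 7 starts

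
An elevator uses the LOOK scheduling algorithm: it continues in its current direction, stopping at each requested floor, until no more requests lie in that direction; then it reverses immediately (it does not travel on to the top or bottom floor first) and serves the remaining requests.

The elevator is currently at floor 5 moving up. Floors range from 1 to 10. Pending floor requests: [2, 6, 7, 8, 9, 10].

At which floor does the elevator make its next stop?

Current floor: 5, direction: up
Requests above: [6, 7, 8, 9, 10]
Requests below: [2]
Moving up and requests lie above → nearest above is min([6, 7, 8, 9, 10]) = 6

Answer: 6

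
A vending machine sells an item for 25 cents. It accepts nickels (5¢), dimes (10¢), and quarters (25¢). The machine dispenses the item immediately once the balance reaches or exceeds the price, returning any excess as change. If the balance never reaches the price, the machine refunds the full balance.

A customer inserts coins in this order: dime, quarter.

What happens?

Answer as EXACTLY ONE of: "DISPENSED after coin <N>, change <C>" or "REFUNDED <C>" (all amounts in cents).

Price: 25¢
Coin 1 (dime, 10¢): balance = 10¢
Coin 2 (quarter, 25¢): balance = 35¢
  → balance >= price → DISPENSE, change = 35 - 25 = 10¢

Answer: DISPENSED after coin 2, change 10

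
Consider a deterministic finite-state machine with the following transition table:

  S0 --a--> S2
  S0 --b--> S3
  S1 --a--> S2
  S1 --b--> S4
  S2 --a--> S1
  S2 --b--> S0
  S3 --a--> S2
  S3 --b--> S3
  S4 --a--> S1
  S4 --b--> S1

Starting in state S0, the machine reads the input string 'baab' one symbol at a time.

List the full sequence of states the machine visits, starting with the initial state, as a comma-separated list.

Start: S0
  read 'b': S0 --b--> S3
  read 'a': S3 --a--> S2
  read 'a': S2 --a--> S1
  read 'b': S1 --b--> S4

Answer: S0, S3, S2, S1, S4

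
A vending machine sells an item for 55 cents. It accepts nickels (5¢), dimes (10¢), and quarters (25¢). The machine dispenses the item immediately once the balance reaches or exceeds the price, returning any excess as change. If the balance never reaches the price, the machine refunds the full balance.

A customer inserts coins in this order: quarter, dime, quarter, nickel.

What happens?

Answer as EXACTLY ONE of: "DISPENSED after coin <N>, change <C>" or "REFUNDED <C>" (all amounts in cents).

Answer: DISPENSED after coin 3, change 5

Derivation:
Price: 55¢
Coin 1 (quarter, 25¢): balance = 25¢
Coin 2 (dime, 10¢): balance = 35¢
Coin 3 (quarter, 25¢): balance = 60¢
  → balance >= price → DISPENSE, change = 60 - 55 = 5¢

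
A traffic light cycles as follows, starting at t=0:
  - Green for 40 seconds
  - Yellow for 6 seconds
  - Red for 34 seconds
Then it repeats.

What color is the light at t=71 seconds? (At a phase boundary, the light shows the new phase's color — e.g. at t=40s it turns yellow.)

Cycle length = 40 + 6 + 34 = 80s
t = 71, phase_t = 71 mod 80 = 71
71 >= 46 → RED

Answer: red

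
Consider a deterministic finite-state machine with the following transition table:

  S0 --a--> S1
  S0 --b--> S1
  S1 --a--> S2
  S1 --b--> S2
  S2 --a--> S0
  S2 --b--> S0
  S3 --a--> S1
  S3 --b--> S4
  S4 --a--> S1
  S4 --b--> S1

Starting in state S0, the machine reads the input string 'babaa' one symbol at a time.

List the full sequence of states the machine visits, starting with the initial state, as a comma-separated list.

Start: S0
  read 'b': S0 --b--> S1
  read 'a': S1 --a--> S2
  read 'b': S2 --b--> S0
  read 'a': S0 --a--> S1
  read 'a': S1 --a--> S2

Answer: S0, S1, S2, S0, S1, S2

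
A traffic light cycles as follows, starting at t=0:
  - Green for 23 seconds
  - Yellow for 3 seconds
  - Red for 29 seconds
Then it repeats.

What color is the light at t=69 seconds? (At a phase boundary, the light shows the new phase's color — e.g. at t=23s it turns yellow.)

Cycle length = 23 + 3 + 29 = 55s
t = 69, phase_t = 69 mod 55 = 14
14 < 23 (green end) → GREEN

Answer: green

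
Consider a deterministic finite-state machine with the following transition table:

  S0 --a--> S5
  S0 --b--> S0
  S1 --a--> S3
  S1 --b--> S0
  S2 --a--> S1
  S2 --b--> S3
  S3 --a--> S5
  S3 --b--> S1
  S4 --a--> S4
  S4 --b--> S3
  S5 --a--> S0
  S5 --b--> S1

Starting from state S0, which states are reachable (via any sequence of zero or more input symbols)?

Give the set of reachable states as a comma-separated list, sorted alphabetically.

Answer: S0, S1, S3, S5

Derivation:
BFS from S0:
  visit S0: S0--a-->S5 (new), S0--b-->S0 (seen)
  visit S5: S5--a-->S0 (seen), S5--b-->S1 (new)
  visit S1: S1--a-->S3 (new), S1--b-->S0 (seen)
  visit S3: S3--a-->S5 (seen), S3--b-->S1 (seen)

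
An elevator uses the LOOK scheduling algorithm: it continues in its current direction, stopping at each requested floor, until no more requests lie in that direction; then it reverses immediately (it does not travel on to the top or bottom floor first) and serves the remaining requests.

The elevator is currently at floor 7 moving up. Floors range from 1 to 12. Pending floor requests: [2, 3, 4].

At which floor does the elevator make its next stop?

Answer: 4

Derivation:
Current floor: 7, direction: up
Requests above: []
Requests below: [2, 3, 4]
Moving up but no requests above → reverse; nearest below is max([2, 3, 4]) = 4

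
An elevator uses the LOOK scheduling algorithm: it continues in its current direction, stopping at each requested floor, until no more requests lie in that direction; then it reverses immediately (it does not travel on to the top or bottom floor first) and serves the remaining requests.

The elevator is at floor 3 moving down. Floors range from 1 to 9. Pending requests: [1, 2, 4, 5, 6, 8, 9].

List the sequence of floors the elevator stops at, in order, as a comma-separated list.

Answer: 2, 1, 4, 5, 6, 8, 9

Derivation:
Current: 3, moving DOWN
Serve below first (descending): [2, 1]
Then reverse, serve above (ascending): [4, 5, 6, 8, 9]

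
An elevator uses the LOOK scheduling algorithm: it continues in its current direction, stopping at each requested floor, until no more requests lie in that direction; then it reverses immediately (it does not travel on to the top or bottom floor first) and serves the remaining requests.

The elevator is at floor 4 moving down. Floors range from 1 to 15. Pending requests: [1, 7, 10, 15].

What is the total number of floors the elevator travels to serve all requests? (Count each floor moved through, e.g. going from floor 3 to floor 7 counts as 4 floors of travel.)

Start at floor 4 moving down, LOOK stop order: [1, 7, 10, 15]
  4 → 1: |1-4| = 3, total = 3
  1 → 7: |7-1| = 6, total = 9
  7 → 10: |10-7| = 3, total = 12
  10 → 15: |15-10| = 5, total = 17

Answer: 17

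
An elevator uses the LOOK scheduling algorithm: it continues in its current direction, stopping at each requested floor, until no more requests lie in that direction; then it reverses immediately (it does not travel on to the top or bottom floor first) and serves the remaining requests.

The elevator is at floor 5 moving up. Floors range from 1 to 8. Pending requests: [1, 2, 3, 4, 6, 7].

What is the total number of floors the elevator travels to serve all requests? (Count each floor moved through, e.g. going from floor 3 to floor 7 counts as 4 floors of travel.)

Start at floor 5 moving up, LOOK stop order: [6, 7, 4, 3, 2, 1]
  5 → 6: |6-5| = 1, total = 1
  6 → 7: |7-6| = 1, total = 2
  7 → 4: |4-7| = 3, total = 5
  4 → 3: |3-4| = 1, total = 6
  3 → 2: |2-3| = 1, total = 7
  2 → 1: |1-2| = 1, total = 8

Answer: 8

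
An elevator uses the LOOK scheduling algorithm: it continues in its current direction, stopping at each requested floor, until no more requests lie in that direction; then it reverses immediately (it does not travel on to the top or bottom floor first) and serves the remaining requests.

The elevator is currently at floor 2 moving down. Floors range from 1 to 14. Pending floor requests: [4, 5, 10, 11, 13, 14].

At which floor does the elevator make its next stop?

Answer: 4

Derivation:
Current floor: 2, direction: down
Requests above: [4, 5, 10, 11, 13, 14]
Requests below: []
Moving down but no requests below → reverse; nearest above is min([4, 5, 10, 11, 13, 14]) = 4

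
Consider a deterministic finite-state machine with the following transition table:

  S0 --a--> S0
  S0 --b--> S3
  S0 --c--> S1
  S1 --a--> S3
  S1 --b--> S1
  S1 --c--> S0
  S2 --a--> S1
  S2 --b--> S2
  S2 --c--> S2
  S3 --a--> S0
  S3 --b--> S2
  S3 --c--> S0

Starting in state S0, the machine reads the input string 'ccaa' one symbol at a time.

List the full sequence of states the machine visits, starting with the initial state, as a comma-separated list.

Answer: S0, S1, S0, S0, S0

Derivation:
Start: S0
  read 'c': S0 --c--> S1
  read 'c': S1 --c--> S0
  read 'a': S0 --a--> S0
  read 'a': S0 --a--> S0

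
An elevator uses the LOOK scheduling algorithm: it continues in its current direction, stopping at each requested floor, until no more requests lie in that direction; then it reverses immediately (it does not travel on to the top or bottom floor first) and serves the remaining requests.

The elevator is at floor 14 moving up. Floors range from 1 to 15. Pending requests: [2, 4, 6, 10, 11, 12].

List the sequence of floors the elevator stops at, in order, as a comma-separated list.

Answer: 12, 11, 10, 6, 4, 2

Derivation:
Current: 14, moving UP
Serve above first (ascending): []
Then reverse, serve below (descending): [12, 11, 10, 6, 4, 2]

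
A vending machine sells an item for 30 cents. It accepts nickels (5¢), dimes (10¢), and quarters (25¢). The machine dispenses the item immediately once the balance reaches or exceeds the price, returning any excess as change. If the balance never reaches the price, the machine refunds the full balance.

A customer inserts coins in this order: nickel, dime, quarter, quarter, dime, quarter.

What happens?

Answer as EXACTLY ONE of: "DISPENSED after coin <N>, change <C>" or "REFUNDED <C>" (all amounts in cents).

Answer: DISPENSED after coin 3, change 10

Derivation:
Price: 30¢
Coin 1 (nickel, 5¢): balance = 5¢
Coin 2 (dime, 10¢): balance = 15¢
Coin 3 (quarter, 25¢): balance = 40¢
  → balance >= price → DISPENSE, change = 40 - 30 = 10¢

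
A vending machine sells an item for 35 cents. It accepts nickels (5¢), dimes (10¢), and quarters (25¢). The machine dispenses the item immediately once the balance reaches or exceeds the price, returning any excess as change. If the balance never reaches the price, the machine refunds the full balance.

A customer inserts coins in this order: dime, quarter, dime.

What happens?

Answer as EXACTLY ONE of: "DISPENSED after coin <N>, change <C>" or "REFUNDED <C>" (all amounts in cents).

Price: 35¢
Coin 1 (dime, 10¢): balance = 10¢
Coin 2 (quarter, 25¢): balance = 35¢
  → balance >= price → DISPENSE, change = 35 - 35 = 0¢

Answer: DISPENSED after coin 2, change 0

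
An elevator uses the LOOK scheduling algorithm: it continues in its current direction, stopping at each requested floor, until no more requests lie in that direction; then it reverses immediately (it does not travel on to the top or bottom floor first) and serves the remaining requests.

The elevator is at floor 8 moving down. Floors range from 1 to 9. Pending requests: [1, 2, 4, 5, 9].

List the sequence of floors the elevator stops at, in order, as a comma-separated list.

Answer: 5, 4, 2, 1, 9

Derivation:
Current: 8, moving DOWN
Serve below first (descending): [5, 4, 2, 1]
Then reverse, serve above (ascending): [9]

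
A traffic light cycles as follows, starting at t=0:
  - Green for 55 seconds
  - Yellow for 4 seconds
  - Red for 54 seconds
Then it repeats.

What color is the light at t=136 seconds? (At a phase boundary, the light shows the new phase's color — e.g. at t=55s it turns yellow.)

Cycle length = 55 + 4 + 54 = 113s
t = 136, phase_t = 136 mod 113 = 23
23 < 55 (green end) → GREEN

Answer: green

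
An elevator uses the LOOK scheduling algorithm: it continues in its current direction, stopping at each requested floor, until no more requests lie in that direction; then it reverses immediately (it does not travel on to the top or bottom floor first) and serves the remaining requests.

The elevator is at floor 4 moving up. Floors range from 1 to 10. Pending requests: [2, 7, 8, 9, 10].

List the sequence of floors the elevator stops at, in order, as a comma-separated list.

Answer: 7, 8, 9, 10, 2

Derivation:
Current: 4, moving UP
Serve above first (ascending): [7, 8, 9, 10]
Then reverse, serve below (descending): [2]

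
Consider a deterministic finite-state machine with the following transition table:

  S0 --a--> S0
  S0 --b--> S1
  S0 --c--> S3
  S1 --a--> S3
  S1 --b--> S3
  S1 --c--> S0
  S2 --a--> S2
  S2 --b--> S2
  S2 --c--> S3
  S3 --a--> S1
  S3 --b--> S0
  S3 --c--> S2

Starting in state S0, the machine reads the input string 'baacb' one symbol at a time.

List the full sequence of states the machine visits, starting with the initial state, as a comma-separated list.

Answer: S0, S1, S3, S1, S0, S1

Derivation:
Start: S0
  read 'b': S0 --b--> S1
  read 'a': S1 --a--> S3
  read 'a': S3 --a--> S1
  read 'c': S1 --c--> S0
  read 'b': S0 --b--> S1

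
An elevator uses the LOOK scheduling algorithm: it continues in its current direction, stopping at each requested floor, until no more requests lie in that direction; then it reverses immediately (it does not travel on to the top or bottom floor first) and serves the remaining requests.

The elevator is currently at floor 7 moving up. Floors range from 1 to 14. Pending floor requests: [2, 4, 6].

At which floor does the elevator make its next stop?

Current floor: 7, direction: up
Requests above: []
Requests below: [2, 4, 6]
Moving up but no requests above → reverse; nearest below is max([2, 4, 6]) = 6

Answer: 6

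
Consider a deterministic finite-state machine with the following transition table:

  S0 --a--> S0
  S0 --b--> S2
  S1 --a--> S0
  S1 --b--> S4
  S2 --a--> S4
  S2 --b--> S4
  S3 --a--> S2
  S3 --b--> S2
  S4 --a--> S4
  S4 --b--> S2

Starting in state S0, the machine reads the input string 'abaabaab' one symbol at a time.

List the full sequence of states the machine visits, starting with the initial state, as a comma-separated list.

Answer: S0, S0, S2, S4, S4, S2, S4, S4, S2

Derivation:
Start: S0
  read 'a': S0 --a--> S0
  read 'b': S0 --b--> S2
  read 'a': S2 --a--> S4
  read 'a': S4 --a--> S4
  read 'b': S4 --b--> S2
  read 'a': S2 --a--> S4
  read 'a': S4 --a--> S4
  read 'b': S4 --b--> S2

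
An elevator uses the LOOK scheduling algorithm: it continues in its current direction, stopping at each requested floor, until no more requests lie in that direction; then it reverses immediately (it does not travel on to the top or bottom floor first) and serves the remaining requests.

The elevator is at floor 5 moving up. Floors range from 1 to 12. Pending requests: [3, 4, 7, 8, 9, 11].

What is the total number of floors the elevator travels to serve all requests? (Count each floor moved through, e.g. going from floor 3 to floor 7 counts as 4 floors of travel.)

Answer: 14

Derivation:
Start at floor 5 moving up, LOOK stop order: [7, 8, 9, 11, 4, 3]
  5 → 7: |7-5| = 2, total = 2
  7 → 8: |8-7| = 1, total = 3
  8 → 9: |9-8| = 1, total = 4
  9 → 11: |11-9| = 2, total = 6
  11 → 4: |4-11| = 7, total = 13
  4 → 3: |3-4| = 1, total = 14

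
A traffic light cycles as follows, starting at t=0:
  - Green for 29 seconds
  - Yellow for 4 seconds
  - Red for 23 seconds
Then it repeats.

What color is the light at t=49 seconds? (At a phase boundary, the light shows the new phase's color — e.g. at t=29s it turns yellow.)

Answer: red

Derivation:
Cycle length = 29 + 4 + 23 = 56s
t = 49, phase_t = 49 mod 56 = 49
49 >= 33 → RED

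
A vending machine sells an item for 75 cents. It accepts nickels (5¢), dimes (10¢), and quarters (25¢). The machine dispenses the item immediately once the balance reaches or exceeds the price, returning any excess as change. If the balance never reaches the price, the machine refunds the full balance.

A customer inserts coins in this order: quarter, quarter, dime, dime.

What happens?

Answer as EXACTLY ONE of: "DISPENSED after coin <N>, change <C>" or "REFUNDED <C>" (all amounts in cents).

Price: 75¢
Coin 1 (quarter, 25¢): balance = 25¢
Coin 2 (quarter, 25¢): balance = 50¢
Coin 3 (dime, 10¢): balance = 60¢
Coin 4 (dime, 10¢): balance = 70¢
All coins inserted, balance 70¢ < price 75¢ → REFUND 70¢

Answer: REFUNDED 70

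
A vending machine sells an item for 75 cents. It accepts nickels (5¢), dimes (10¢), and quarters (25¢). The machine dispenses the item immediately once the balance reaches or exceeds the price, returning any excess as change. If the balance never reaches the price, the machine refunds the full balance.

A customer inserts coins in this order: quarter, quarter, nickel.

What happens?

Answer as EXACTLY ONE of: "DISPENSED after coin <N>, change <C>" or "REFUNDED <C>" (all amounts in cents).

Price: 75¢
Coin 1 (quarter, 25¢): balance = 25¢
Coin 2 (quarter, 25¢): balance = 50¢
Coin 3 (nickel, 5¢): balance = 55¢
All coins inserted, balance 55¢ < price 75¢ → REFUND 55¢

Answer: REFUNDED 55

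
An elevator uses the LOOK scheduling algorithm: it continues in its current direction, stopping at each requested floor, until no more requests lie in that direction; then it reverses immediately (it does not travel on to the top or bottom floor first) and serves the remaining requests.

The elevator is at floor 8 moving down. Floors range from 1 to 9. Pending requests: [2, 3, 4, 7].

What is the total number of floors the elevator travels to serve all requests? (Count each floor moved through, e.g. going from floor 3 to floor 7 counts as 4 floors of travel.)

Answer: 6

Derivation:
Start at floor 8 moving down, LOOK stop order: [7, 4, 3, 2]
  8 → 7: |7-8| = 1, total = 1
  7 → 4: |4-7| = 3, total = 4
  4 → 3: |3-4| = 1, total = 5
  3 → 2: |2-3| = 1, total = 6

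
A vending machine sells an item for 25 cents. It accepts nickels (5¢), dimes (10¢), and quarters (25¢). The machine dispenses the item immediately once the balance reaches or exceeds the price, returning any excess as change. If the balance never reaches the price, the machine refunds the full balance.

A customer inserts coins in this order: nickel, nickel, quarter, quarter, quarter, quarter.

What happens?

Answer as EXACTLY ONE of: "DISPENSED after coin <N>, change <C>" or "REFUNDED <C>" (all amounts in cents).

Price: 25¢
Coin 1 (nickel, 5¢): balance = 5¢
Coin 2 (nickel, 5¢): balance = 10¢
Coin 3 (quarter, 25¢): balance = 35¢
  → balance >= price → DISPENSE, change = 35 - 25 = 10¢

Answer: DISPENSED after coin 3, change 10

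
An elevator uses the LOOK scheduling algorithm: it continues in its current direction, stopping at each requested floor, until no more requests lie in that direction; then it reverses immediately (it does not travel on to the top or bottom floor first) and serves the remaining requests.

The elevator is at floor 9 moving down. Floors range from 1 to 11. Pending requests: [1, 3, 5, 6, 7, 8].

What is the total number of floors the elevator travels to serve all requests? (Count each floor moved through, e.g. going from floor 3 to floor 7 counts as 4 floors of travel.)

Answer: 8

Derivation:
Start at floor 9 moving down, LOOK stop order: [8, 7, 6, 5, 3, 1]
  9 → 8: |8-9| = 1, total = 1
  8 → 7: |7-8| = 1, total = 2
  7 → 6: |6-7| = 1, total = 3
  6 → 5: |5-6| = 1, total = 4
  5 → 3: |3-5| = 2, total = 6
  3 → 1: |1-3| = 2, total = 8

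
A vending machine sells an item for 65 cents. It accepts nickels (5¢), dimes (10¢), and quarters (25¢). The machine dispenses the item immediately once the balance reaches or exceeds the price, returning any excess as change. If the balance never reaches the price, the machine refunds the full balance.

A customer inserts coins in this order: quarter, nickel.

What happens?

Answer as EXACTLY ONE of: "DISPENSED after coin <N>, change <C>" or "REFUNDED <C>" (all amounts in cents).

Price: 65¢
Coin 1 (quarter, 25¢): balance = 25¢
Coin 2 (nickel, 5¢): balance = 30¢
All coins inserted, balance 30¢ < price 65¢ → REFUND 30¢

Answer: REFUNDED 30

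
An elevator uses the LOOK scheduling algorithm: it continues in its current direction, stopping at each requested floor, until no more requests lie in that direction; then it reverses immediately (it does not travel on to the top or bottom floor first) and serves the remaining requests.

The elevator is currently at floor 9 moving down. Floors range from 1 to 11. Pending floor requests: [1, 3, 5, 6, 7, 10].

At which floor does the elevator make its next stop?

Current floor: 9, direction: down
Requests above: [10]
Requests below: [1, 3, 5, 6, 7]
Moving down and requests lie below → nearest below is max([1, 3, 5, 6, 7]) = 7

Answer: 7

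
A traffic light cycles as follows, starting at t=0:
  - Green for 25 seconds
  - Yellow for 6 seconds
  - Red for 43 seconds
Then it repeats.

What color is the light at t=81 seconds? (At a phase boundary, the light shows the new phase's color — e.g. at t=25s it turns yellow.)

Answer: green

Derivation:
Cycle length = 25 + 6 + 43 = 74s
t = 81, phase_t = 81 mod 74 = 7
7 < 25 (green end) → GREEN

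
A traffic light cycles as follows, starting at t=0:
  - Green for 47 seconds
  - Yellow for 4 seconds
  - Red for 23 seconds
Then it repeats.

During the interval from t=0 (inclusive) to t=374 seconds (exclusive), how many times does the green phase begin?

Answer: 6

Derivation:
Cycle = 47+4+23 = 74s
green phase starts at t = k*74 + 0 for k=0,1,2,...
Need k*74+0 < 374 → k < 5.054
k ∈ {0, ..., 5} → 6 starts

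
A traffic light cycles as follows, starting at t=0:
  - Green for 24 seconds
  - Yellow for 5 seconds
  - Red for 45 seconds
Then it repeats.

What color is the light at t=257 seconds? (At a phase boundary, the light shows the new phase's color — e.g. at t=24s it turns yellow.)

Cycle length = 24 + 5 + 45 = 74s
t = 257, phase_t = 257 mod 74 = 35
35 >= 29 → RED

Answer: red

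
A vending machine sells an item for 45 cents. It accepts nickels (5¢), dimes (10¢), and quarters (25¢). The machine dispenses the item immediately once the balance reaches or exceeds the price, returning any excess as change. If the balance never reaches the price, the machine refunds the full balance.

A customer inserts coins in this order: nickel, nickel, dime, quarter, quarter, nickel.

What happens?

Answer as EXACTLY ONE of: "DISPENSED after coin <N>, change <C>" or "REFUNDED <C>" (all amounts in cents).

Price: 45¢
Coin 1 (nickel, 5¢): balance = 5¢
Coin 2 (nickel, 5¢): balance = 10¢
Coin 3 (dime, 10¢): balance = 20¢
Coin 4 (quarter, 25¢): balance = 45¢
  → balance >= price → DISPENSE, change = 45 - 45 = 0¢

Answer: DISPENSED after coin 4, change 0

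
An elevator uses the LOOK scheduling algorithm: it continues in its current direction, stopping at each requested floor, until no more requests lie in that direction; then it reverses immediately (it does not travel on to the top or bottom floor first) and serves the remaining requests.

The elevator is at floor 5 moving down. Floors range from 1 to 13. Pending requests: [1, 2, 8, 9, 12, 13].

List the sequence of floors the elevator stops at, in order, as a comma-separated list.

Answer: 2, 1, 8, 9, 12, 13

Derivation:
Current: 5, moving DOWN
Serve below first (descending): [2, 1]
Then reverse, serve above (ascending): [8, 9, 12, 13]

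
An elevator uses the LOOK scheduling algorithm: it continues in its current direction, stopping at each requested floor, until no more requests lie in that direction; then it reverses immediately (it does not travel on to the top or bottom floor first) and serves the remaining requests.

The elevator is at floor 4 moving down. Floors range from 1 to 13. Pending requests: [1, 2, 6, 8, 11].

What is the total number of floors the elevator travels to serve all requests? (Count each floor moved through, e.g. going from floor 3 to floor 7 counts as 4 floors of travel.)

Answer: 13

Derivation:
Start at floor 4 moving down, LOOK stop order: [2, 1, 6, 8, 11]
  4 → 2: |2-4| = 2, total = 2
  2 → 1: |1-2| = 1, total = 3
  1 → 6: |6-1| = 5, total = 8
  6 → 8: |8-6| = 2, total = 10
  8 → 11: |11-8| = 3, total = 13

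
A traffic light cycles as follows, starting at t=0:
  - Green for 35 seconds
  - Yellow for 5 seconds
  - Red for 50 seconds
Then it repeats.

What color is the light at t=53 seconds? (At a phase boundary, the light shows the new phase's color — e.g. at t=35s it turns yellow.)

Cycle length = 35 + 5 + 50 = 90s
t = 53, phase_t = 53 mod 90 = 53
53 >= 40 → RED

Answer: red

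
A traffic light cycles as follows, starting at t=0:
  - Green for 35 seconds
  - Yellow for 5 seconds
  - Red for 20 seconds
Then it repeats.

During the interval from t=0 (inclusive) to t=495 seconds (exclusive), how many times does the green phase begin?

Cycle = 35+5+20 = 60s
green phase starts at t = k*60 + 0 for k=0,1,2,...
Need k*60+0 < 495 → k < 8.250
k ∈ {0, ..., 8} → 9 starts

Answer: 9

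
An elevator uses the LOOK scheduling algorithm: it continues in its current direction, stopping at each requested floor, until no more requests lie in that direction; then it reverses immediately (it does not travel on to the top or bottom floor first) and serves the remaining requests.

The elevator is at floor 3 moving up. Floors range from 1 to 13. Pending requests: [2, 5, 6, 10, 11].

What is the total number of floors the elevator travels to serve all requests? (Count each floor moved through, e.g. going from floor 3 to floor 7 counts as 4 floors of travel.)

Start at floor 3 moving up, LOOK stop order: [5, 6, 10, 11, 2]
  3 → 5: |5-3| = 2, total = 2
  5 → 6: |6-5| = 1, total = 3
  6 → 10: |10-6| = 4, total = 7
  10 → 11: |11-10| = 1, total = 8
  11 → 2: |2-11| = 9, total = 17

Answer: 17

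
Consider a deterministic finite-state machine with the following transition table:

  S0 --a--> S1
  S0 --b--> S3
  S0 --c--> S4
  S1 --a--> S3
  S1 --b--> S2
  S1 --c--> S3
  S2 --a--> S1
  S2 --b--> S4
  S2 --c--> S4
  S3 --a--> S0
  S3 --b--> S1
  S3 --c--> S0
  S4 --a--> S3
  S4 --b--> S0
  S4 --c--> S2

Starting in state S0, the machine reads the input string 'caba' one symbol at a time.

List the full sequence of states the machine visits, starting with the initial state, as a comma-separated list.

Answer: S0, S4, S3, S1, S3

Derivation:
Start: S0
  read 'c': S0 --c--> S4
  read 'a': S4 --a--> S3
  read 'b': S3 --b--> S1
  read 'a': S1 --a--> S3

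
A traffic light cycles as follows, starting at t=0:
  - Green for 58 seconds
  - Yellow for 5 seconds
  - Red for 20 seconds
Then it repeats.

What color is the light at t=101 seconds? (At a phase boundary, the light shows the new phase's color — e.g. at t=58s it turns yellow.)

Answer: green

Derivation:
Cycle length = 58 + 5 + 20 = 83s
t = 101, phase_t = 101 mod 83 = 18
18 < 58 (green end) → GREEN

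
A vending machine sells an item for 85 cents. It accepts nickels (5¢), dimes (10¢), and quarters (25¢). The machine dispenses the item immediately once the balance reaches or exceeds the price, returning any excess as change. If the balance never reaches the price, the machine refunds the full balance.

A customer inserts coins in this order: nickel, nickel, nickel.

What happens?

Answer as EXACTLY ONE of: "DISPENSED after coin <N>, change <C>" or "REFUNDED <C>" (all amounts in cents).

Answer: REFUNDED 15

Derivation:
Price: 85¢
Coin 1 (nickel, 5¢): balance = 5¢
Coin 2 (nickel, 5¢): balance = 10¢
Coin 3 (nickel, 5¢): balance = 15¢
All coins inserted, balance 15¢ < price 85¢ → REFUND 15¢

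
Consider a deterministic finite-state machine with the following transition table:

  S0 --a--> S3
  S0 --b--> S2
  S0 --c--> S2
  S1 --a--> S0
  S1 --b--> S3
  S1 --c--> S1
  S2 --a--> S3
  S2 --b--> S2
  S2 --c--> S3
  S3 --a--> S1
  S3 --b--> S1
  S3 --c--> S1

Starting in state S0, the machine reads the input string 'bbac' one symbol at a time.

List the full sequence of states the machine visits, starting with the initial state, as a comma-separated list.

Start: S0
  read 'b': S0 --b--> S2
  read 'b': S2 --b--> S2
  read 'a': S2 --a--> S3
  read 'c': S3 --c--> S1

Answer: S0, S2, S2, S3, S1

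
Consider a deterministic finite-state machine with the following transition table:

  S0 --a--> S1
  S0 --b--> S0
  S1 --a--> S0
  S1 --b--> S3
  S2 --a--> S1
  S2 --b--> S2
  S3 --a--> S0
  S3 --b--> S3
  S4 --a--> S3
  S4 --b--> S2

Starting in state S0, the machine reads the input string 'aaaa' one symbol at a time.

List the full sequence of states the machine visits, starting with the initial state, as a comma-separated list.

Start: S0
  read 'a': S0 --a--> S1
  read 'a': S1 --a--> S0
  read 'a': S0 --a--> S1
  read 'a': S1 --a--> S0

Answer: S0, S1, S0, S1, S0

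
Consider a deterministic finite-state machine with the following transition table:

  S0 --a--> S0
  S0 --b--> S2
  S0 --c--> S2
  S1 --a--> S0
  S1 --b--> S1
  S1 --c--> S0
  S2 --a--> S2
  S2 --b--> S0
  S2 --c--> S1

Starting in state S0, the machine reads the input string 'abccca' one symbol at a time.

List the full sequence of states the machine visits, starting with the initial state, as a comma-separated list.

Start: S0
  read 'a': S0 --a--> S0
  read 'b': S0 --b--> S2
  read 'c': S2 --c--> S1
  read 'c': S1 --c--> S0
  read 'c': S0 --c--> S2
  read 'a': S2 --a--> S2

Answer: S0, S0, S2, S1, S0, S2, S2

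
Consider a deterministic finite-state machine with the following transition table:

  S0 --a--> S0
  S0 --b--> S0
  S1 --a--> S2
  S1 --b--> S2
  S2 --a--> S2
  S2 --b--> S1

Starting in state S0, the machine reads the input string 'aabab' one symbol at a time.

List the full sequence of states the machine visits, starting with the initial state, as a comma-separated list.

Answer: S0, S0, S0, S0, S0, S0

Derivation:
Start: S0
  read 'a': S0 --a--> S0
  read 'a': S0 --a--> S0
  read 'b': S0 --b--> S0
  read 'a': S0 --a--> S0
  read 'b': S0 --b--> S0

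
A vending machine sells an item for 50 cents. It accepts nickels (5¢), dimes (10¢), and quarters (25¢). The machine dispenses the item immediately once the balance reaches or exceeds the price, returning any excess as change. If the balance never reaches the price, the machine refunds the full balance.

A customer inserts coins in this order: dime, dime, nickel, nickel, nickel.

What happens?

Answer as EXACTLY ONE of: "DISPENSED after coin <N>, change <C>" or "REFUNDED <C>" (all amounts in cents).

Answer: REFUNDED 35

Derivation:
Price: 50¢
Coin 1 (dime, 10¢): balance = 10¢
Coin 2 (dime, 10¢): balance = 20¢
Coin 3 (nickel, 5¢): balance = 25¢
Coin 4 (nickel, 5¢): balance = 30¢
Coin 5 (nickel, 5¢): balance = 35¢
All coins inserted, balance 35¢ < price 50¢ → REFUND 35¢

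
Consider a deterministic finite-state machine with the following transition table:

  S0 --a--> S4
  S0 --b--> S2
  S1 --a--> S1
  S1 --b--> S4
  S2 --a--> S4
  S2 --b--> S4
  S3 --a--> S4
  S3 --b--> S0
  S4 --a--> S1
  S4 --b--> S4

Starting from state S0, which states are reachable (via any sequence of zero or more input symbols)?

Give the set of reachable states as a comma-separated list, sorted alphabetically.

Answer: S0, S1, S2, S4

Derivation:
BFS from S0:
  visit S0: S0--a-->S4 (new), S0--b-->S2 (new)
  visit S4: S4--a-->S1 (new), S4--b-->S4 (seen)
  visit S2: S2--a-->S4 (seen), S2--b-->S4 (seen)
  visit S1: S1--a-->S1 (seen), S1--b-->S4 (seen)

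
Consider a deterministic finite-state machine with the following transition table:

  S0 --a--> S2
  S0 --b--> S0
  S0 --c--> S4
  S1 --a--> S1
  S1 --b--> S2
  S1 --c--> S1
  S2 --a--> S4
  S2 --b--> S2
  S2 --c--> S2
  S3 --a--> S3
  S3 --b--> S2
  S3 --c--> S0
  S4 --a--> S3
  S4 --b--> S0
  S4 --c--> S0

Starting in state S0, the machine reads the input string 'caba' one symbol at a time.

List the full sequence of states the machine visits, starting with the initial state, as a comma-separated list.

Answer: S0, S4, S3, S2, S4

Derivation:
Start: S0
  read 'c': S0 --c--> S4
  read 'a': S4 --a--> S3
  read 'b': S3 --b--> S2
  read 'a': S2 --a--> S4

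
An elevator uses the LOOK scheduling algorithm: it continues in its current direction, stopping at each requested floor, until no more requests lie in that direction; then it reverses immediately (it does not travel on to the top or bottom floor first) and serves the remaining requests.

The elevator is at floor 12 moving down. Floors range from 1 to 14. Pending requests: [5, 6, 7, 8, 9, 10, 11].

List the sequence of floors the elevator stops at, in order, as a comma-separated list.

Answer: 11, 10, 9, 8, 7, 6, 5

Derivation:
Current: 12, moving DOWN
Serve below first (descending): [11, 10, 9, 8, 7, 6, 5]
Then reverse, serve above (ascending): []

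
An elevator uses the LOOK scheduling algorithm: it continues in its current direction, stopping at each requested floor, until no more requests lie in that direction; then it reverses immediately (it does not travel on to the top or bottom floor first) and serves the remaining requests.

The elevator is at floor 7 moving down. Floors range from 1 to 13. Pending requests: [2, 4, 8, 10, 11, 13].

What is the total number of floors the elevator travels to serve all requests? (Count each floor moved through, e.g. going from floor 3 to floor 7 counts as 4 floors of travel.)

Answer: 16

Derivation:
Start at floor 7 moving down, LOOK stop order: [4, 2, 8, 10, 11, 13]
  7 → 4: |4-7| = 3, total = 3
  4 → 2: |2-4| = 2, total = 5
  2 → 8: |8-2| = 6, total = 11
  8 → 10: |10-8| = 2, total = 13
  10 → 11: |11-10| = 1, total = 14
  11 → 13: |13-11| = 2, total = 16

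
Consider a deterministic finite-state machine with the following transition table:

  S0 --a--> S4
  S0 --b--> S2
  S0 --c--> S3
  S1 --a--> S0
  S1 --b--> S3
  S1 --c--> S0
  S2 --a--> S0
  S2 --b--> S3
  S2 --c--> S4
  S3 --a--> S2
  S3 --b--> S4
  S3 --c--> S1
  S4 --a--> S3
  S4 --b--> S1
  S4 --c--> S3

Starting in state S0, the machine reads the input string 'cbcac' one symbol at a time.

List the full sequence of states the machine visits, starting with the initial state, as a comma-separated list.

Answer: S0, S3, S4, S3, S2, S4

Derivation:
Start: S0
  read 'c': S0 --c--> S3
  read 'b': S3 --b--> S4
  read 'c': S4 --c--> S3
  read 'a': S3 --a--> S2
  read 'c': S2 --c--> S4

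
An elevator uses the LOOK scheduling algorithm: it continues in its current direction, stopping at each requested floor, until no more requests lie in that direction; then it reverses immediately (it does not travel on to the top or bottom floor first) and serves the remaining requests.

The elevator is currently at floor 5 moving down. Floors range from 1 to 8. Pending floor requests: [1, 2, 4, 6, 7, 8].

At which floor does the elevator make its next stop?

Answer: 4

Derivation:
Current floor: 5, direction: down
Requests above: [6, 7, 8]
Requests below: [1, 2, 4]
Moving down and requests lie below → nearest below is max([1, 2, 4]) = 4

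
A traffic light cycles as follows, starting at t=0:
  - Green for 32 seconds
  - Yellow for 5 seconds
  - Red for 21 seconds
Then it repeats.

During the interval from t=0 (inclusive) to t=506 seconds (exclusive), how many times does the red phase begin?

Answer: 9

Derivation:
Cycle = 32+5+21 = 58s
red phase starts at t = k*58 + 37 for k=0,1,2,...
Need k*58+37 < 506 → k < 8.086
k ∈ {0, ..., 8} → 9 starts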